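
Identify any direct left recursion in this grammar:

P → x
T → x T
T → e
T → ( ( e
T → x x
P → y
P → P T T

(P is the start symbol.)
Yes, P is left-recursive

P → x: starts with x
T → x T: starts with x
T → e: starts with e
T → ( ( e: starts with '('
T → x x: starts with x
P → y: starts with y
P → P T T: LEFT RECURSIVE (starts with P)

The grammar has direct left recursion on: P.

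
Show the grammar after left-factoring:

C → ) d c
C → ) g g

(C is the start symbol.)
Left-factoring transforms A → αβ₁ | αβ₂ into A → αA' and A' → β₁ | β₂
(α is the longest common prefix among the alternatives). Repeat until
no nonterminal has two alternatives with a common prefix.

Round 1: C has alternatives sharing prefix ')'. Introduce C': C → ) C'
  Add: C' → d c
  Add: C' → g g

No remaining common prefixes — done.

Resulting grammar:
C → ) C'
C' → d c
C' → g g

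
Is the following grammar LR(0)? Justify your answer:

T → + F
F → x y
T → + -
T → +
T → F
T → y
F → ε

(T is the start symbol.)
A grammar is LR(0) if no state in the canonical LR(0) collection has:
  - both a shift item (dot before a terminal) and a complete item (shift-reduce conflict), or
  - two or more complete items (reduce-reduce conflict; the accept item [T' → T .] counts as a complete item here).

Augment with T' → T and build the canonical LR(0) collection (I0 = CLOSURE({[T' → . T]}), then GOTO on every symbol after a dot until no new states appear). It has 9 states:
  I0: { [F → . x y], [F → .], [T → . + -], [T → . + F], [T → . +], [T → . F], [T → . y], [T' → . T] }  — shift, reduce
  I1: { [F → . x y], [F → .], [T → + . -], [T → + . F], [T → + .] }  — shift, 2 reduces
  I2: { [T → F .] }  — reduce
  I3: { [T' → T .] }  — accept
  I4: { [F → x . y] }  — shift
  I5: { [T → y .] }  — reduce
  I6: { [F → x y .] }  — reduce
  I7: { [T → + - .] }  — reduce
  I8: { [T → + F .] }  — reduce

Conflict in state I0:
  Shift-reduce conflict between [F → .] and [F → . x y]
So the grammar is NOT LR(0).

Answer: No. Shift-reduce conflict between [F → .] and [F → . x y]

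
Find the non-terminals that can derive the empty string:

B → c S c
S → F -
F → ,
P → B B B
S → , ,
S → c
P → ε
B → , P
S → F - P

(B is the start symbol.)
{ 'P' }

A non-terminal is nullable if it can derive ε (the empty string): either it has an ε-production, or it has a production whose right-hand side consists entirely of nullable non-terminals.

ε-productions: P → ε
So P is immediately nullable.
No further non-terminal can be added: every production for the remaining non-terminals contains a terminal or a non-nullable non-terminal.
Nullable = { 'P' }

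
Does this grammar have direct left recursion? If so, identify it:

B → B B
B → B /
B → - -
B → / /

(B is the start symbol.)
Direct left recursion occurs when N → N α for some non-terminal N (the right-hand side begins with the left-hand side itself).

B → B B: LEFT RECURSIVE (starts with B)
B → B /: LEFT RECURSIVE (starts with B)
B → - -: starts with '-'
B → / /: starts with '/'

The grammar has direct left recursion on: B.

Answer: Yes, B is left-recursive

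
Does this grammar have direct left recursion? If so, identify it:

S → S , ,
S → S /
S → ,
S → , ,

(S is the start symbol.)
Direct left recursion occurs when N → N α for some non-terminal N (the right-hand side begins with the left-hand side itself).

S → S , ,: LEFT RECURSIVE (starts with S)
S → S /: LEFT RECURSIVE (starts with S)
S → ,: starts with ','
S → , ,: starts with ','

The grammar has direct left recursion on: S.

Answer: Yes, S is left-recursive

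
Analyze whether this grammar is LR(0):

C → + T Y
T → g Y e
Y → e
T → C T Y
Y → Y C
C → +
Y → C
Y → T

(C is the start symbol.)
No. Shift-reduce conflict between [C → + .] and [C → . +]

Augment with C' → C and build the canonical LR(0) collection (I0 = CLOSURE({[C' → . C]}), then GOTO on every symbol after a dot until no new states appear). It has 15 states:
  I0: { [C → . + T Y], [C → . +], [C' → . C] }  — shift
  I1: { [C → + . T Y], [C → + .], [C → . + T Y], [C → . +], [T → . C T Y], [T → . g Y e] }  — shift, reduce
  I2: { [C' → C .] }  — accept
  I3: { [C → . + T Y], [C → . +], [T → . C T Y], [T → . g Y e], [T → C . T Y] }  — shift
  I4: { [C → + T . Y], [C → . + T Y], [C → . +], [T → . C T Y], [T → . g Y e], [Y → . C], [Y → . T], [Y → . Y C], [Y → . e] }  — shift
  I5: { [C → . + T Y], [C → . +], [T → . C T Y], [T → . g Y e], [T → g . Y e], [Y → . C], [Y → . T], [Y → . Y C], [Y → . e] }  — shift
  I6: { [C → . + T Y], [C → . +], [T → . C T Y], [T → . g Y e], [T → C . T Y], [Y → C .] }  — shift, reduce
  I7: { [Y → T .] }  — reduce
  I8: { [C → . + T Y], [C → . +], [T → g Y . e], [Y → Y . C] }  — shift
  I9: { [Y → e .] }  — reduce
  I10: { [Y → Y C .] }  — reduce
  I11: { [T → g Y e .] }  — reduce
  I12: { [C → . + T Y], [C → . +], [T → . C T Y], [T → . g Y e], [T → C T . Y], [Y → . C], [Y → . T], [Y → . Y C], [Y → . e] }  — shift
  I13: { [C → . + T Y], [C → . +], [T → C T Y .], [Y → Y . C] }  — shift, reduce
  I14: { [C → + T Y .], [C → . + T Y], [C → . +], [Y → Y . C] }  — shift, reduce

Conflict in state I1:
  Shift-reduce conflict between [C → + .] and [C → . +]
So the grammar is NOT LR(0).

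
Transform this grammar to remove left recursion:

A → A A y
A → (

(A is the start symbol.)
A → ( A'
A' → A y A'
A' → ε

A is directly left-recursive. The standard transformation for
  A → A α₁ | ... | A α_m | β₁ | ... | β_n
is
  A  → β₁ A' | ... | β_n A'
  A' → α₁ A' | ... | α_m A' | ε

A → ( becomes A → ( A'
A → A A y becomes A' → A y A'
Add A' → ε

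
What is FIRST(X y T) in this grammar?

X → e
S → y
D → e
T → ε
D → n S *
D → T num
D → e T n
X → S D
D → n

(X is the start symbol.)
FIRST sets of the non-terminals involved (from the grammar, by fixed-point iteration):
  FIRST(X) = { 'e', 'y' }

To compute FIRST(X y T), process the symbols left to right:
Symbol X is a non-terminal. Add FIRST(X) \ {ε} = { 'e', 'y' }
X is not nullable (ε ∉ FIRST(X)), so stop here.
FIRST(X y T) = { 'e', 'y' }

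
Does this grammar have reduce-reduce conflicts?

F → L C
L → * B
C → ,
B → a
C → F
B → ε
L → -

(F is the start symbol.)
A reduce-reduce conflict occurs when an LR(0) state has two complete items [A → α .] and [B → β .] — both call for a reduction, and with no lookahead the parser cannot choose between them.

Augment with F' → F and build the canonical LR(0) collection (I0 = CLOSURE({[F' → . F]}), then GOTO on every symbol after a dot until no new states appear). It has 10 states:
  I0: { [F → . L C], [F' → . F], [L → . * B], [L → . -] }  — shift
  I1: { [B → . a], [B → .], [L → * . B] }  — shift, reduce
  I2: { [L → - .] }  — reduce
  I3: { [F' → F .] }  — accept
  I4: { [C → . ,], [C → . F], [F → . L C], [F → L . C], [L → . * B], [L → . -] }  — shift
  I5: { [C → , .] }  — reduce
  I6: { [F → L C .] }  — reduce
  I7: { [C → F .] }  — reduce
  I8: { [L → * B .] }  — reduce
  I9: { [B → a .] }  — reduce

No state contains more than one complete item.

Answer: No reduce-reduce conflicts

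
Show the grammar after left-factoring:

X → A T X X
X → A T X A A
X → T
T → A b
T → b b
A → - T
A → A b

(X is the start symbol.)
X → A T X X'
X' → X
X' → A A
X → T
T → A b
T → b b
A → - T
A → A b

Left-factoring transforms A → αβ₁ | αβ₂ into A → αA' and A' → β₁ | β₂
(α is the longest common prefix among the alternatives). Repeat until
no nonterminal has two alternatives with a common prefix.

Round 1: X has alternatives sharing prefix 'A T X'. Introduce X': X → A T X X'
  Add: X' → X
  Add: X' → A A

No remaining common prefixes — done.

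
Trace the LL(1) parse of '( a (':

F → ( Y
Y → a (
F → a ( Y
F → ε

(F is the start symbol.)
Stack is shown with the top on the left.

Stack  Input    Action
----------------------
F $    ( a ( $  output F → ( Y
( Y $  ( a ( $  match '('
Y $    a ( $    output Y → a (
a ( $  a ( $    match 'a'
( $    ( $      match '('
$      $        accept

The string is accepted.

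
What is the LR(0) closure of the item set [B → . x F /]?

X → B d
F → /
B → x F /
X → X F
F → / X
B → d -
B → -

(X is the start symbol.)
{ [B → . x F /] }

Start with: [B → . x F /]
The dot precedes the terminal x, so nothing is added.

CLOSURE = { [B → . x F /] }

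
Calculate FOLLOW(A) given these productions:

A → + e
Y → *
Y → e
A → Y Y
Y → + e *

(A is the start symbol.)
A is the start symbol, so $ ∈ FOLLOW(A).
A does not occur on any right-hand side.

Taking the union: FOLLOW(A) = { $ }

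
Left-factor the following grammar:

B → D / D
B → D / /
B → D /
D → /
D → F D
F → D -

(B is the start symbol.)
Left-factoring transforms A → αβ₁ | αβ₂ into A → αA' and A' → β₁ | β₂
(α is the longest common prefix among the alternatives). Repeat until
no nonterminal has two alternatives with a common prefix.

Round 1: B has alternatives sharing prefix 'D /'. Introduce B': B → D / B'
  Add: B' → D
  Add: B' → /
  Add: B' → ε

No remaining common prefixes — done.

Resulting grammar:
B → D / B'
B' → D
B' → /
B' → ε
D → /
D → F D
F → D -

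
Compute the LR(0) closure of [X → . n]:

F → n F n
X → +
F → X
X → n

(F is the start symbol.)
Start with: [X → . n]
The dot precedes the terminal n, so nothing is added.

CLOSURE = { [X → . n] }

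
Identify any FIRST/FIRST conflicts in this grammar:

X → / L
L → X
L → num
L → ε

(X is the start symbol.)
FIRST sets of the non-terminals at (or reachable through a nullable prefix from) the front of some alternative:
  FIRST(X) = { '/' }

Productions for L:
  L → X: FIRST = { '/' }
  L → num: FIRST = { 'num' }
  L → ε: FIRST = { ε }
X has only one production, so no FIRST/FIRST conflict is possible there.

All alternatives of each non-terminal have pairwise disjoint FIRST sets.

Answer: No FIRST/FIRST conflicts.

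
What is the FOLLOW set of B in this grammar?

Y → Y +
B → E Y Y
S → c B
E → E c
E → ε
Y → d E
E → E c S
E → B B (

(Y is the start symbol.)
{ $, '(', '+', 'c', 'd' }

In S → c B: B is at the end, add FOLLOW(S)
In E → B B (: B is followed by B '(', add FIRST(B '(') \ {ε} = { 'c', 'd' }
In E → B B (: B is followed by '(', add FIRST('(') \ {ε} = { '(' }

The FOLLOW sets referred to above (computed the same way, to a fixed point):
  FOLLOW(S) = { $, '(', '+', 'c', 'd' }

Taking the union: FOLLOW(B) = { $, '(', '+', 'c', 'd' }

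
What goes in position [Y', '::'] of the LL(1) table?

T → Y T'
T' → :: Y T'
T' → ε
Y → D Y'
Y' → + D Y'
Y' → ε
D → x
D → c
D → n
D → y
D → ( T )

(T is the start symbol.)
Y' → ε

To find M[Y', '::'], we find productions for Y' where '::' is in the predict set (PREDICT(N → α) = (FIRST(α) \ {ε}) ∪ (FOLLOW(N) if α ⇒* ε)).

Relevant sets:
  FOLLOW(Y') = { $, ')', '::' }

Y' → + D Y': PREDICT = { '+' }
Y' → ε: PREDICT = { $, ')', '::' }
  '::' is in predict set, so this production goes in M[Y', '::']

M[Y', '::'] = Y' → ε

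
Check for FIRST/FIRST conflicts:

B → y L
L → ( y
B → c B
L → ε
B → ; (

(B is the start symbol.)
A FIRST/FIRST conflict occurs when two productions N → α and N → β for the same non-terminal have FIRST(α) ∩ FIRST(β) ≠ ∅ (with ε ∈ FIRST of a nullable right-hand side, so two nullable alternatives also conflict).

Productions for B:
  B → y L: FIRST = { 'y' }
  B → c B: FIRST = { 'c' }
  B → ; (: FIRST = { ';' }
Productions for L:
  L → ( y: FIRST = { '(' }
  L → ε: FIRST = { ε }

All alternatives of each non-terminal have pairwise disjoint FIRST sets.

Answer: No FIRST/FIRST conflicts.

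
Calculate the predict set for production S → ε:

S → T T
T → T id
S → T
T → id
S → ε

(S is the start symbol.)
{ $ }

PREDICT(S → ε) = (FIRST(RHS) \ {ε}) ∪ (FOLLOW(S) if ε ∈ FIRST(RHS), i.e. RHS ⇒* ε)
The right-hand side is ε (FIRST(ε) = { ε }), so the predict set is FOLLOW(S) = { $ }
PREDICT(S → ε) = { $ }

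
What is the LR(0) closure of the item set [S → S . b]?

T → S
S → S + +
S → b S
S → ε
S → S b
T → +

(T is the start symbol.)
Start with: [S → S . b]
The dot precedes the terminal b, so nothing is added.

CLOSURE = { [S → S . b] }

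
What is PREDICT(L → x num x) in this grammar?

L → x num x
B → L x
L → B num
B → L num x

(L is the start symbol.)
PREDICT(L → x num x) = (FIRST(RHS) \ {ε}) ∪ (FOLLOW(L) if ε ∈ FIRST(RHS), i.e. RHS ⇒* ε)
FIRST(x num x) = { 'x' }
ε ∉ FIRST(x num x), so FOLLOW(L) is not added.
PREDICT(L → x num x) = { 'x' }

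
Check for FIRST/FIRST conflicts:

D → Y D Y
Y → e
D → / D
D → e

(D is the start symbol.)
Yes. D → Y D Y / D → e on { 'e' }

A FIRST/FIRST conflict occurs when two productions N → α and N → β for the same non-terminal have FIRST(α) ∩ FIRST(β) ≠ ∅ (with ε ∈ FIRST of a nullable right-hand side, so two nullable alternatives also conflict).

FIRST sets of the non-terminals at (or reachable through a nullable prefix from) the front of some alternative:
  FIRST(Y) = { 'e' }

Productions for D:
  D → Y D Y: FIRST = { 'e' }
  D → / D: FIRST = { '/' }
  D → e: FIRST = { 'e' }
Y has only one production, so no FIRST/FIRST conflict is possible there.

Conflict for D: D → Y D Y and D → e
  Overlap: { 'e' }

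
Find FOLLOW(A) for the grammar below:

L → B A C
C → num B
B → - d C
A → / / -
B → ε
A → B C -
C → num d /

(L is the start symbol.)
{ 'num' }

In L → B A C: A is followed by C, add FIRST(C) \ {ε} = { 'num' }

Taking the union: FOLLOW(A) = { 'num' }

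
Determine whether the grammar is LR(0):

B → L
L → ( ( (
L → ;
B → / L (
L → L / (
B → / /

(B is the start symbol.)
No. Shift-reduce conflict between [B → L .] and [L → L . / (]

Augment with B' → B and build the canonical LR(0) collection (I0 = CLOSURE({[B' → . B]}), then GOTO on every symbol after a dot until no new states appear). It has 13 states:
  I0: { [B → . / /], [B → . / L (], [B → . L], [B' → . B], [L → . ( ( (], [L → . ;], [L → . L / (] }  — shift
  I1: { [L → ( . ( (] }  — shift
  I2: { [B → / . /], [B → / . L (], [L → . ( ( (], [L → . ;], [L → . L / (] }  — shift
  I3: { [L → ; .] }  — reduce
  I4: { [B' → B .] }  — accept
  I5: { [B → L .], [L → L . / (] }  — shift, reduce
  I6: { [L → L / . (] }  — shift
  I7: { [L → L / ( .] }  — reduce
  I8: { [B → / / .] }  — reduce
  I9: { [B → / L . (], [L → L . / (] }  — shift
  I10: { [B → / L ( .] }  — reduce
  I11: { [L → ( ( . (] }  — shift
  I12: { [L → ( ( ( .] }  — reduce

Conflict in state I5:
  Shift-reduce conflict between [B → L .] and [L → L . / (]
So the grammar is NOT LR(0).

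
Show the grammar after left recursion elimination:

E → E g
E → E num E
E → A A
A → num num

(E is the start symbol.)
E is directly left-recursive. The standard transformation for
  A → A α₁ | ... | A α_m | β₁ | ... | β_n
is
  A  → β₁ A' | ... | β_n A'
  A' → α₁ A' | ... | α_m A' | ε

E → A A becomes E → A A E'
E → E g becomes E' → g E'
E → E num E becomes E' → num E E'
Add E' → ε

Productions for other non-terminals are unchanged:
  A → num num

Resulting grammar:
E → A A E'
E' → g E'
E' → num E E'
E' → ε
A → num num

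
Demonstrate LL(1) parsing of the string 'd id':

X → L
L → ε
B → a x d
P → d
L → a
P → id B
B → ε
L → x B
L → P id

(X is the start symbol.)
Stack is shown with the top on the left.

Stack   Input   Action
----------------------
X $     d id $  output X → L
L $     d id $  output L → P id
P id $  d id $  output P → d
d id $  d id $  match 'd'
id $    id $    match 'id'
$       $       accept

The string is accepted.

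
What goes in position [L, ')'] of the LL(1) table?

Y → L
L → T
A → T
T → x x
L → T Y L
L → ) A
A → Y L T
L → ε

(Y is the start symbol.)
L → ) A, L → ε

To find M[L, ')'], we find productions for L where ')' is in the predict set (PREDICT(N → α) = (FIRST(α) \ {ε}) ∪ (FOLLOW(N) if α ⇒* ε)).

Relevant sets:
  FIRST(T) = { 'x' }
  FOLLOW(L) = { $, ')', 'x' }

L → T: PREDICT = { 'x' }
L → T Y L: PREDICT = { 'x' }
L → ) A: PREDICT = { ')' }
  ')' is in predict set, so this production goes in M[L, ')']
L → ε: PREDICT = { $, ')', 'x' }
  ')' is in predict set, so this production goes in M[L, ')']

M[L, ')'] = L → ) A, L → ε  (a multiply-defined cell — the grammar is not LL(1))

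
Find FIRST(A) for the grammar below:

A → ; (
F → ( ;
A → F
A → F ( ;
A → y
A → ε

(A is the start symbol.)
FIRST sets of the other non-terminals involved (by the same procedure, iterated to a fixed point):
  FIRST(F) = { '(' }

From A → ; (:
  - ';' is a terminal: add ';' and stop
From A → F:
  - F is a non-terminal: add FIRST(F) \ {ε} = { '(' }
    F is not nullable, so stop
From A → F ( ;:
  - F is a non-terminal: add FIRST(F) \ {ε} = { '(' }
    F is not nullable, so stop
From A → y:
  - y is a terminal: add 'y' and stop
From A → ε:
  - ε-production, so ε ∈ FIRST(A)

Collecting: FIRST(A) = { '(', ';', 'y', ε }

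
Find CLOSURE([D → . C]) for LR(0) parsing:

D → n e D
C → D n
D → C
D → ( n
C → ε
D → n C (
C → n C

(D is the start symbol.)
To compute CLOSURE, for each item [A → α.Bβ] where B is a non-terminal, add [B → .γ] for all productions B → γ; repeat for the newly added items until nothing changes.

Start with: [D → . C]
  [D → . C] has the dot before C: add [C → . D n], [C → .], [C → . n C]
  [C → . D n] has the dot before D: add [D → . n e D], [D → . ( n], [D → . n C (]
No further items can be added.

CLOSURE = { [C → . D n], [C → . n C], [C → .], [D → . ( n], [D → . C], [D → . n C (], [D → . n e D] }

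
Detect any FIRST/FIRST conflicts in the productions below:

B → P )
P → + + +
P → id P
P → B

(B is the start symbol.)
FIRST sets of the non-terminals at (or reachable through a nullable prefix from) the front of some alternative:
  FIRST(B) = { '+', 'id' }

Productions for P:
  P → + + +: FIRST = { '+' }
  P → id P: FIRST = { 'id' }
  P → B: FIRST = { '+', 'id' }
B has only one production, so no FIRST/FIRST conflict is possible there.

Conflict for P: P → + + + and P → B
  Overlap: { '+' }
Conflict for P: P → id P and P → B
  Overlap: { 'id' }

Answer: Yes. P → '+' '+' '+' / P → B on { '+' }; P → id P / P → B on { 'id' }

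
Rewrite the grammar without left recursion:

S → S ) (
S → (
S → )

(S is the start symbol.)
S → ( S'
S → ) S'
S' → ) ( S'
S' → ε

S is directly left-recursive. The standard transformation for
  A → A α₁ | ... | A α_m | β₁ | ... | β_n
is
  A  → β₁ A' | ... | β_n A'
  A' → α₁ A' | ... | α_m A' | ε

S → ( becomes S → ( S'
S → ) becomes S → ) S'
S → S ) ( becomes S' → ) ( S'
Add S' → ε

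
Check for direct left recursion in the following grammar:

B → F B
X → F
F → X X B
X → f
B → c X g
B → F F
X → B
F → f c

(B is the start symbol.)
Direct left recursion occurs when N → N α for some non-terminal N (the right-hand side begins with the left-hand side itself).

B → F B: starts with F
X → F: starts with F
F → X X B: starts with X
X → f: starts with f
B → c X g: starts with c
B → F F: starts with F
X → B: starts with B
F → f c: starts with f

No direct left recursion found.

Answer: No direct left recursion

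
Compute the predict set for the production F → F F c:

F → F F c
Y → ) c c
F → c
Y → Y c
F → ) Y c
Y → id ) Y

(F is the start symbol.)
PREDICT(F → F F c) = (FIRST(RHS) \ {ε}) ∪ (FOLLOW(F) if ε ∈ FIRST(RHS), i.e. RHS ⇒* ε)
FIRST(F) = { ')', 'c' }
FIRST(F F c) = { ')', 'c' }
ε ∉ FIRST(F F c), so FOLLOW(F) is not added.
PREDICT(F → F F c) = { ')', 'c' }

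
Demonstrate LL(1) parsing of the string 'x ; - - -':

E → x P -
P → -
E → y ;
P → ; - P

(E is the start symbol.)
LL(1) parsing maintains a stack (initially the start symbol over $) and the input. At each step: if the stack top is a terminal, match it against the current input token; if it is a non-terminal N, replace it with the RHS of M[N, lookahead] (the unique production whose predict set contains the lookahead).

Stack is shown with the top on the left.

Stack      Input        Action
------------------------------
E $        x ; - - - $  output E → x P -
x P - $    x ; - - - $  match 'x'
P - $      ; - - - $    output P → ; - P
; - P - $  ; - - - $    match ';'
- P - $    - - - $      match '-'
P - $      - - $        output P → -
- - $      - - $        match '-'
- $        - $          match '-'
$          $            accept

The string is accepted.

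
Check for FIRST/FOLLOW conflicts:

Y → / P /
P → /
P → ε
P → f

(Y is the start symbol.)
A FIRST/FOLLOW conflict occurs when a non-terminal N has a nullable alternative N → β (β ⇒* ε) and another alternative N → α with FIRST(α) ∩ FOLLOW(N) ≠ ∅: on such a lookahead the parser cannot decide between expanding α and letting N vanish via β.

Nullable non-terminals: P.

P: nullable alternative(s) P → ε; FOLLOW(P) = { '/' }
  P → /: FIRST \ {ε} = { '/' } — overlaps FOLLOW(P) on { '/' }: CONFLICT
  P → ε: FIRST \ {ε} = { } — this is the only nullable alternative, skip
  P → f: FIRST \ {ε} = { 'f' } — disjoint from FOLLOW(P)

Y has no nullable alternative, so no FIRST/FOLLOW check is needed there.

So the grammar has 1 FIRST/FOLLOW conflict (marked CONFLICT above).

Answer: Yes. P → '/' with FOLLOW(P) on { '/' }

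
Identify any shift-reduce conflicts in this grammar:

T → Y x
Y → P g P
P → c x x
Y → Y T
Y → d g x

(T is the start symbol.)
No shift-reduce conflicts

A shift-reduce conflict occurs when an LR(0) state has both:
  - a complete (reduce) item [A → α .] (dot at the end), and
  - a shift item [B → β . c γ] (dot before a terminal).

Augment with T' → T and build the canonical LR(0) collection (I0 = CLOSURE({[T' → . T]}), then GOTO on every symbol after a dot until no new states appear). It has 14 states:
  I0: { [P → . c x x], [T → . Y x], [T' → . T], [Y → . P g P], [Y → . Y T], [Y → . d g x] }  — shift
  I1: { [Y → P . g P] }  — shift
  I2: { [T' → T .] }  — accept
  I3: { [P → . c x x], [T → . Y x], [T → Y . x], [Y → . P g P], [Y → . Y T], [Y → . d g x], [Y → Y . T] }  — shift
  I4: { [P → c . x x] }  — shift
  I5: { [Y → d . g x] }  — shift
  I6: { [Y → d g . x] }  — shift
  I7: { [Y → d g x .] }  — reduce
  I8: { [P → c x . x] }  — shift
  I9: { [P → c x x .] }  — reduce
  I10: { [Y → Y T .] }  — reduce
  I11: { [T → Y x .] }  — reduce
  I12: { [P → . c x x], [Y → P g . P] }  — shift
  I13: { [Y → P g P .] }  — reduce

No state contains both a complete item and a shift item.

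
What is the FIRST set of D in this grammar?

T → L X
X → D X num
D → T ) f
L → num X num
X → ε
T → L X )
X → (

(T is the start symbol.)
To compute FIRST(D), examine every production with D on the left-hand side, reading each right-hand side left to right until a non-nullable symbol is reached.

FIRST sets of the other non-terminals involved (by the same procedure, iterated to a fixed point):
  FIRST(T) = { 'num' }

From D → T ) f:
  - T is a non-terminal: add FIRST(T) \ {ε} = { 'num' }
    T is not nullable, so stop

Collecting: FIRST(D) = { 'num' }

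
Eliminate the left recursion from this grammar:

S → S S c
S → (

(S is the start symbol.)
S → ( S'
S' → S c S'
S' → ε

S is directly left-recursive. The standard transformation for
  A → A α₁ | ... | A α_m | β₁ | ... | β_n
is
  A  → β₁ A' | ... | β_n A'
  A' → α₁ A' | ... | α_m A' | ε

S → ( becomes S → ( S'
S → S S c becomes S' → S c S'
Add S' → ε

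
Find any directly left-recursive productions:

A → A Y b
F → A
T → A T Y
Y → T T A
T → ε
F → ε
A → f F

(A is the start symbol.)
A → A Y b: LEFT RECURSIVE (starts with A)
F → A: starts with A
T → A T Y: starts with A
Y → T T A: starts with T
T → ε: starts with ε
F → ε: starts with ε
A → f F: starts with f

The grammar has direct left recursion on: A.

Answer: Yes, A is left-recursive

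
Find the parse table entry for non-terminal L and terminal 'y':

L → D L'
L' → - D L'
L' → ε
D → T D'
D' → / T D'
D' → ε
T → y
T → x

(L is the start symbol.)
L → D L'

To find M[L, 'y'], we find productions for L where 'y' is in the predict set (PREDICT(N → α) = (FIRST(α) \ {ε}) ∪ (FOLLOW(N) if α ⇒* ε)).

Relevant sets:
  FIRST(D) = { 'x', 'y' }

L → D L': PREDICT = { 'x', 'y' }
  'y' is in predict set, so this production goes in M[L, 'y']

M[L, 'y'] = L → D L'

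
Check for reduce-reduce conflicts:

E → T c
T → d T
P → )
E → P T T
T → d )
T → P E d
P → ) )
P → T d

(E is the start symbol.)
A reduce-reduce conflict occurs when an LR(0) state has two complete items [A → α .] and [B → β .] — both call for a reduction, and with no lookahead the parser cannot choose between them.

Augment with E' → E and build the canonical LR(0) collection (I0 = CLOSURE({[E' → . E]}), then GOTO on every symbol after a dot until no new states appear). It has 17 states:
  I0: { [E → . P T T], [E → . T c], [E' → . E], [P → . ) )], [P → . )], [P → . T d], [T → . P E d], [T → . d )], [T → . d T] }  — shift
  I1: { [P → ) . )], [P → ) .] }  — shift, reduce
  I2: { [E' → E .] }  — accept
  I3: { [E → . P T T], [E → . T c], [E → P . T T], [P → . ) )], [P → . )], [P → . T d], [T → . P E d], [T → . d )], [T → . d T], [T → P . E d] }  — shift
  I4: { [E → T . c], [P → T . d] }  — shift
  I5: { [P → . ) )], [P → . )], [P → . T d], [T → . P E d], [T → . d )], [T → . d T], [T → d . )], [T → d . T] }  — shift
  I6: { [P → ) . )], [P → ) .], [T → d ) .] }  — shift, 2 reduces
  I7: { [E → . P T T], [E → . T c], [P → . ) )], [P → . )], [P → . T d], [T → . P E d], [T → . d )], [T → . d T], [T → P . E d] }  — shift
  I8: { [P → T . d], [T → d T .] }  — shift, reduce
  I9: { [P → T d .] }  — reduce
  I10: { [T → P E . d] }  — shift
  I11: { [T → P E d .] }  — reduce
  I12: { [P → ) ) .] }  — reduce
  I13: { [E → T c .] }  — reduce
  I14: { [E → P T . T], [E → T . c], [P → . ) )], [P → . )], [P → . T d], [P → T . d], [T → . P E d], [T → . d )], [T → . d T] }  — shift
  I15: { [E → P T T .], [P → T . d] }  — shift, reduce
  I16: { [P → . ) )], [P → . )], [P → . T d], [P → T d .], [T → . P E d], [T → . d )], [T → . d T], [T → d . )], [T → d . T] }  — shift, reduce

I6 contains complete items [P → ) .], [T → d ) .] — reduce-reduce conflict.

Answer: Yes — I6: [P → ) .] vs [T → d ) .]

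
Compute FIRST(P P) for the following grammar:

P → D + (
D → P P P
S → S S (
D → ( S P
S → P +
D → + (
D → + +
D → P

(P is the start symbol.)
{ '(', '+' }

FIRST sets of the non-terminals involved (from the grammar, by fixed-point iteration):
  FIRST(P) = { '(', '+' }

To compute FIRST(P P), process the symbols left to right:
Symbol P is a non-terminal. Add FIRST(P) \ {ε} = { '(', '+' }
P is not nullable (ε ∉ FIRST(P)), so stop here.
FIRST(P P) = { '(', '+' }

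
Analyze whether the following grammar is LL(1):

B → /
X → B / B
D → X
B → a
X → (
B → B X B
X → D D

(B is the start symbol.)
A grammar is LL(1) if for each non-terminal N with multiple productions, the predict sets of those productions are pairwise disjoint, where PREDICT(N → α) = (FIRST(α) \ {ε}) ∪ (FOLLOW(N) if α ⇒* ε).

Relevant sets:
  FIRST(B) = { '/', 'a' }
  FIRST(D) = { '(', '/', 'a' }

For B:
  PREDICT(B → '/') = { '/' }
  PREDICT(B → a) = { 'a' }
  PREDICT(B → B X B) = { '/', 'a' }
For X:
  PREDICT(X → B '/' B) = { '/', 'a' }
  PREDICT(X → '(') = { '(' }
  PREDICT(X → D D) = { '(', '/', 'a' }
D has a single production, so nothing to check there.

Conflict found: Predict set conflict for B: { '/' }
The grammar is NOT LL(1).

Answer: No. Predict set conflict for B: { '/' }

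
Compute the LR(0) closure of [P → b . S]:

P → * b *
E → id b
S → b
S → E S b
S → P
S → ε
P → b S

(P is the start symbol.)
To compute CLOSURE, for each item [A → α.Bβ] where B is a non-terminal, add [B → .γ] for all productions B → γ; repeat for the newly added items until nothing changes.

Start with: [P → b . S]
  [P → b . S] has the dot before S: add [S → . b], [S → . E S b], [S → . P], [S → .]
  [S → . E S b] has the dot before E: add [E → . id b]
  [S → . P] has the dot before P: add [P → . * b *], [P → . b S]
No further items can be added.

CLOSURE = { [E → . id b], [P → . * b *], [P → . b S], [P → b . S], [S → . E S b], [S → . P], [S → . b], [S → .] }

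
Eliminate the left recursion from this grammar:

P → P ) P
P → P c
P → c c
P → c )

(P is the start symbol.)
P → c c P'
P → c ) P'
P' → ) P P'
P' → c P'
P' → ε

P is directly left-recursive. The standard transformation for
  A → A α₁ | ... | A α_m | β₁ | ... | β_n
is
  A  → β₁ A' | ... | β_n A'
  A' → α₁ A' | ... | α_m A' | ε

P → c c becomes P → c c P'
P → c ) becomes P → c ) P'
P → P ) P becomes P' → ) P P'
P → P c becomes P' → c P'
Add P' → ε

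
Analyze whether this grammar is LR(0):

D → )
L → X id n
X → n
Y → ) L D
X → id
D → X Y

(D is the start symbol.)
Yes, the grammar is LR(0)

A grammar is LR(0) if no state in the canonical LR(0) collection has:
  - both a shift item (dot before a terminal) and a complete item (shift-reduce conflict), or
  - two or more complete items (reduce-reduce conflict; the accept item [D' → D .] counts as a complete item here).

Augment with D' → D and build the canonical LR(0) collection (I0 = CLOSURE({[D' → . D]}), then GOTO on every symbol after a dot until no new states appear). It has 13 states:
  I0: { [D → . )], [D → . X Y], [D' → . D], [X → . id], [X → . n] }  — shift
  I1: { [D → ) .] }  — reduce
  I2: { [D' → D .] }  — accept
  I3: { [D → X . Y], [Y → . ) L D] }  — shift
  I4: { [X → id .] }  — reduce
  I5: { [X → n .] }  — reduce
  I6: { [L → . X id n], [X → . id], [X → . n], [Y → ) . L D] }  — shift
  I7: { [D → X Y .] }  — reduce
  I8: { [D → . )], [D → . X Y], [X → . id], [X → . n], [Y → ) L . D] }  — shift
  I9: { [L → X . id n] }  — shift
  I10: { [L → X id . n] }  — shift
  I11: { [L → X id n .] }  — reduce
  I12: { [Y → ) L D .] }  — reduce

Every state is either a pure shift/goto state or contains exactly one complete item and nothing to shift — no conflicts. The grammar is LR(0).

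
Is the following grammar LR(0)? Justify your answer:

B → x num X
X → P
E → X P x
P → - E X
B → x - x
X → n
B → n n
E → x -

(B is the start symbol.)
Augment with B' → B and build the canonical LR(0) collection (I0 = CLOSURE({[B' → . B]}), then GOTO on every symbol after a dot until no new states appear). It has 19 states:
  I0: { [B → . n n], [B → . x - x], [B → . x num X], [B' → . B] }  — shift
  I1: { [B' → B .] }  — accept
  I2: { [B → n . n] }  — shift
  I3: { [B → x . - x], [B → x . num X] }  — shift
  I4: { [B → x - . x] }  — shift
  I5: { [B → x num . X], [P → . - E X], [X → . P], [X → . n] }  — shift
  I6: { [E → . X P x], [E → . x -], [P → - . E X], [P → . - E X], [X → . P], [X → . n] }  — shift
  I7: { [X → P .] }  — reduce
  I8: { [B → x num X .] }  — reduce
  I9: { [X → n .] }  — reduce
  I10: { [P → - E . X], [P → . - E X], [X → . P], [X → . n] }  — shift
  I11: { [E → X . P x], [P → . - E X] }  — shift
  I12: { [E → x . -] }  — shift
  I13: { [E → x - .] }  — reduce
  I14: { [E → X P . x] }  — shift
  I15: { [E → X P x .] }  — reduce
  I16: { [P → - E X .] }  — reduce
  I17: { [B → x - x .] }  — reduce
  I18: { [B → n n .] }  — reduce

Every state is either a pure shift/goto state or contains exactly one complete item and nothing to shift — no conflicts. The grammar is LR(0).

Answer: Yes, the grammar is LR(0)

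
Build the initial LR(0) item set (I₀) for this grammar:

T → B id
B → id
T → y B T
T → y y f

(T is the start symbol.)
First, augment the grammar with T' → T
I₀ = CLOSURE({ [T' → . T] }):
  [T' → . T] has the dot before T: add [T → . B id], [T → . y B T], [T → . y y f]
  [T → . B id] has the dot before B: add [B → . id]
No further items can be added.

I₀ = { [B → . id], [T → . B id], [T → . y B T], [T → . y y f], [T' → . T] }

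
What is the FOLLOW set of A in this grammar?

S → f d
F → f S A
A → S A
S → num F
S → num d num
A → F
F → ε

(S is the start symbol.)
To compute FOLLOW(A), find every occurrence of A on a right-hand side N → α A β: add FIRST(β) \ {ε}, and if β is empty or nullable also add FOLLOW(N). Iterate to a fixed point.

In F → f S A: A is at the end, add FOLLOW(F)
In A → S A: A is at the end; this adds FOLLOW(A) to itself — nothing new

The FOLLOW sets referred to above (computed the same way, to a fixed point):
  FOLLOW(F) = { $, 'f', 'num' }

Taking the union: FOLLOW(A) = { $, 'f', 'num' }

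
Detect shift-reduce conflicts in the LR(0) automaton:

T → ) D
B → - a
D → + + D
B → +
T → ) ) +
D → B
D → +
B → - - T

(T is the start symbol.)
A shift-reduce conflict occurs when an LR(0) state has both:
  - a complete (reduce) item [A → α .] (dot at the end), and
  - a shift item [B → β . c γ] (dot before a terminal).

Augment with T' → T and build the canonical LR(0) collection (I0 = CLOSURE({[T' → . T]}), then GOTO on every symbol after a dot until no new states appear). It has 14 states:
  I0: { [T → . ) ) +], [T → . ) D], [T' → . T] }  — shift
  I1: { [B → . +], [B → . - - T], [B → . - a], [D → . + + D], [D → . +], [D → . B], [T → ) . ) +], [T → ) . D] }  — shift
  I2: { [T' → T .] }  — accept
  I3: { [T → ) ) . +] }  — shift
  I4: { [B → + .], [D → + . + D], [D → + .] }  — shift, 2 reduces
  I5: { [B → - . - T], [B → - . a] }  — shift
  I6: { [D → B .] }  — reduce
  I7: { [T → ) D .] }  — reduce
  I8: { [B → - - . T], [T → . ) ) +], [T → . ) D] }  — shift
  I9: { [B → - a .] }  — reduce
  I10: { [B → - - T .] }  — reduce
  I11: { [B → . +], [B → . - - T], [B → . - a], [D → + + . D], [D → . + + D], [D → . +], [D → . B] }  — shift
  I12: { [D → + + D .] }  — reduce
  I13: { [T → ) ) + .] }  — reduce

I4 contains reduce items [B → + .], [D → + .] and shift item [D → + . + D] — shift-reduce conflict.

Answer: Yes — I4: [B → + .] vs [D → + . + D]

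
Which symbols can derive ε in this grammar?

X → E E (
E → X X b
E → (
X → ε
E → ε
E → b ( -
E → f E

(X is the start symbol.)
{ 'E', 'X' }

ε-productions: X → ε, E → ε
So X, E are immediately nullable.
Every non-terminal is now nullable.
Nullable = { 'E', 'X' }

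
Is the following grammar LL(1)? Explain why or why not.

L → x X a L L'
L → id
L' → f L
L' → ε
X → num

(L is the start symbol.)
Relevant sets:
  FOLLOW(L') = { $, 'f' }

For L:
  PREDICT(L → x X a L L') = { 'x' }
  PREDICT(L → id) = { 'id' }
For L':
  PREDICT(L' → f L) = { 'f' }
  PREDICT(L' → ε) = { $, 'f' }
X has a single production, so nothing to check there.

Conflict found: Predict set conflict for L': { 'f' }
The grammar is NOT LL(1).

Answer: No. Predict set conflict for L': { 'f' }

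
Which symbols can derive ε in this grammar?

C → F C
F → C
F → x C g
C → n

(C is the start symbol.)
A non-terminal is nullable if it can derive ε (the empty string): either it has an ε-production, or it has a production whose right-hand side consists entirely of nullable non-terminals.

There are no ε-productions, so no non-terminal can derive ε.
No non-terminals are nullable.

Answer: None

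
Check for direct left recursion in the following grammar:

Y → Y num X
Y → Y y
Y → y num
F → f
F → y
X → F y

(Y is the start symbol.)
Y → Y num X: LEFT RECURSIVE (starts with Y)
Y → Y y: LEFT RECURSIVE (starts with Y)
Y → y num: starts with y
F → f: starts with f
F → y: starts with y
X → F y: starts with F

The grammar has direct left recursion on: Y.

Answer: Yes, Y is left-recursive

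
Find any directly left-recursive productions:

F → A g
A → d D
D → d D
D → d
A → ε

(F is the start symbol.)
F → A g: starts with A
A → d D: starts with d
D → d D: starts with d
D → d: starts with d
A → ε: starts with ε

No direct left recursion found.

Answer: No direct left recursion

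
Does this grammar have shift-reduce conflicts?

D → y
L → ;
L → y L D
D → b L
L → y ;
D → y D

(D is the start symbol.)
Yes — I3: [D → y .] vs [D → . b L]

Augment with D' → D and build the canonical LR(0) collection (I0 = CLOSURE({[D' → . D]}), then GOTO on every symbol after a dot until no new states appear). It has 11 states:
  I0: { [D → . b L], [D → . y D], [D → . y], [D' → . D] }  — shift
  I1: { [D' → D .] }  — accept
  I2: { [D → b . L], [L → . ;], [L → . y ;], [L → . y L D] }  — shift
  I3: { [D → . b L], [D → . y D], [D → . y], [D → y . D], [D → y .] }  — shift, reduce
  I4: { [D → y D .] }  — reduce
  I5: { [L → ; .] }  — reduce
  I6: { [D → b L .] }  — reduce
  I7: { [L → . ;], [L → . y ;], [L → . y L D], [L → y . ;], [L → y . L D] }  — shift
  I8: { [L → ; .], [L → y ; .] }  — 2 reduces
  I9: { [D → . b L], [D → . y D], [D → . y], [L → y L . D] }  — shift
  I10: { [L → y L D .] }  — reduce

I3 contains reduce item [D → y .] and shift items [D → . b L], [D → . y], [D → . y D] — shift-reduce conflict.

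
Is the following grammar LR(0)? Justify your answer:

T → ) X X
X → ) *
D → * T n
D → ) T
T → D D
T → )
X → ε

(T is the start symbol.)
No. Shift-reduce conflict between [T → ) .] and [D → . ) T]

A grammar is LR(0) if no state in the canonical LR(0) collection has:
  - both a shift item (dot before a terminal) and a complete item (shift-reduce conflict), or
  - two or more complete items (reduce-reduce conflict; the accept item [T' → T .] counts as a complete item here).

Augment with T' → T and build the canonical LR(0) collection (I0 = CLOSURE({[T' → . T]}), then GOTO on every symbol after a dot until no new states appear). It has 16 states:
  I0: { [D → . ) T], [D → . * T n], [T → . ) X X], [T → . )], [T → . D D], [T' → . T] }  — shift
  I1: { [D → ) . T], [D → . ) T], [D → . * T n], [T → ) . X X], [T → ) .], [T → . ) X X], [T → . )], [T → . D D], [X → . ) *], [X → .] }  — shift, 2 reduces
  I2: { [D → * . T n], [D → . ) T], [D → . * T n], [T → . ) X X], [T → . )], [T → . D D] }  — shift
  I3: { [D → . ) T], [D → . * T n], [T → D . D] }  — shift
  I4: { [T' → T .] }  — accept
  I5: { [D → ) . T], [D → . ) T], [D → . * T n], [T → . ) X X], [T → . )], [T → . D D] }  — shift
  I6: { [T → D D .] }  — reduce
  I7: { [D → ) T .] }  — reduce
  I8: { [D → * T . n] }  — shift
  I9: { [D → * T n .] }  — reduce
  I10: { [D → ) . T], [D → . ) T], [D → . * T n], [T → ) . X X], [T → ) .], [T → . ) X X], [T → . )], [T → . D D], [X → ) . *], [X → . ) *], [X → .] }  — shift, 2 reduces
  I11: { [T → ) X . X], [X → . ) *], [X → .] }  — shift, reduce
  I12: { [X → ) . *] }  — shift
  I13: { [T → ) X X .] }  — reduce
  I14: { [X → ) * .] }  — reduce
  I15: { [D → * . T n], [D → . ) T], [D → . * T n], [T → . ) X X], [T → . )], [T → . D D], [X → ) * .] }  — shift, reduce

Conflict in state I1:
  Shift-reduce conflict between [T → ) .] and [D → . ) T]
So the grammar is NOT LR(0).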